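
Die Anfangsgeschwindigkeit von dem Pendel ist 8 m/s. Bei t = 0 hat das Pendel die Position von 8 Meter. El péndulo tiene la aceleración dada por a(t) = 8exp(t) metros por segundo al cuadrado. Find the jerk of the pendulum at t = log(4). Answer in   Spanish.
Para resolver esto, necesitamos tomar 1 derivada de nuestra ecuación de la aceleración a(t) = 8·exp(t). La derivada de la aceleración da la sacudida: j(t) = 8·exp(t). Usando j(t) = 8·exp(t) y sustituyendo t = log(4), encontramos j = 32.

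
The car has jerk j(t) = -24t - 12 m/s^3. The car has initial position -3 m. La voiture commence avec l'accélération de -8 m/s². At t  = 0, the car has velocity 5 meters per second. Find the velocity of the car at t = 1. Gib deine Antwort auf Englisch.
To solve this, we need to take 2 integrals of our jerk equation j(t) = -24·t - 12. Integrating jerk and using the initial condition a(0) = -8, we get a(t) = -12·t^2 - 12·t - 8. Integrating acceleration and using the initial condition v(0) = 5, we get v(t) = -4·t^3 - 6·t^2 - 8·t + 5. Using v(t) = -4·t^3 - 6·t^2 - 8·t + 5 and substituting t = 1, we find v = -13.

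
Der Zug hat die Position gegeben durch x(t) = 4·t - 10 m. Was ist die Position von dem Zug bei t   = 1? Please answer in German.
Wir haben die Position x(t) = 4·t - 10. Durch Einsetzen von t = 1: x(1) = -6.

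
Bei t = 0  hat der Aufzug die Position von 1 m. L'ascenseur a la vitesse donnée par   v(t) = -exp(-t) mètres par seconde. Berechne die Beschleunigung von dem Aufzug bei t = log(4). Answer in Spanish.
Partiendo de la velocidad v(t) = -exp(-t), tomamos 1 derivada. Derivando la velocidad, obtenemos la aceleración: a(t) = exp(-t). Usando a(t) = exp(-t) y sustituyendo t = log(4), encontramos a = 1/4.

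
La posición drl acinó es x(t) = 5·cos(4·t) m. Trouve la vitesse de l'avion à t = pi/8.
Nous devons dériver notre équation de la position x(t) = 5·cos(4·t) 1 fois. En dérivant la position, nous obtenons la vitesse: v(t) = -20·sin(4·t). De l'équation de la vitesse v(t) = -20·sin(4·t), nous substituons t = pi/8 pour obtenir v = -20.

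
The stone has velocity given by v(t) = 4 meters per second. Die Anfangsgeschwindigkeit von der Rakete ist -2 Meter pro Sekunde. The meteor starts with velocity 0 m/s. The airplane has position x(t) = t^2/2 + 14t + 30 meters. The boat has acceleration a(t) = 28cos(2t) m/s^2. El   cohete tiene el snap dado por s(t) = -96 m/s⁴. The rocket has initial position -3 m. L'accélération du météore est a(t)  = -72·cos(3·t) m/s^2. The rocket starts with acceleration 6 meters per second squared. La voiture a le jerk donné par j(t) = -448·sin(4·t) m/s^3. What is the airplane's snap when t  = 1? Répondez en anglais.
To solve this, we need to take 4 derivatives of our position equation x(t) = t^2/2 + 14·t + 30. Taking d/dt of x(t), we find v(t) = t + 14. Differentiating velocity, we get acceleration: a(t) = 1. Taking d/dt of a(t), we find j(t) = 0. Taking d/dt of j(t), we find s(t) = 0. From the given snap equation s(t) = 0, we substitute t = 1 to get s = 0.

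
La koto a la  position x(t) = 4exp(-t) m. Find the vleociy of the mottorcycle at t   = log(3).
We must differentiate our position equation x(t) = 4·exp(-t) 1 time. The derivative of position gives velocity: v(t) = -4·exp(-t). Using v(t) = -4·exp(-t) and substituting t = log(3), we find v = -4/3.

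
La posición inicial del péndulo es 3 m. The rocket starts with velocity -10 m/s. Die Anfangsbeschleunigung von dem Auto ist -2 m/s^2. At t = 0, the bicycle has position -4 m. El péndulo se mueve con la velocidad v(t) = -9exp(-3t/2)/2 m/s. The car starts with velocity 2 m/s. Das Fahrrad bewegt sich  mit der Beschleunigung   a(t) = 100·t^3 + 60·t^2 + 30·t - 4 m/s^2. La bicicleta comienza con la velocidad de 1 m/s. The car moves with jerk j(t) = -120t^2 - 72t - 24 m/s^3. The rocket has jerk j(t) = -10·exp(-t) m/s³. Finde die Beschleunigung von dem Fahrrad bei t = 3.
Aus der Gleichung für die Beschleunigung a(t) = 100·t^3 + 60·t^2 + 30·t - 4, setzen wir t = 3 ein und erhalten a = 3326.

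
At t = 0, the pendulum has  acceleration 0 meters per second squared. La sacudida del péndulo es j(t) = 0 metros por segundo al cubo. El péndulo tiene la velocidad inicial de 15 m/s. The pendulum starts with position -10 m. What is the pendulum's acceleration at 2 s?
Starting from jerk j(t) = 0, we take 1 integral. Taking ∫j(t)dt and applying a(0) = 0, we find a(t) = 0. We have acceleration a(t) = 0. Substituting t = 2: a(2) = 0.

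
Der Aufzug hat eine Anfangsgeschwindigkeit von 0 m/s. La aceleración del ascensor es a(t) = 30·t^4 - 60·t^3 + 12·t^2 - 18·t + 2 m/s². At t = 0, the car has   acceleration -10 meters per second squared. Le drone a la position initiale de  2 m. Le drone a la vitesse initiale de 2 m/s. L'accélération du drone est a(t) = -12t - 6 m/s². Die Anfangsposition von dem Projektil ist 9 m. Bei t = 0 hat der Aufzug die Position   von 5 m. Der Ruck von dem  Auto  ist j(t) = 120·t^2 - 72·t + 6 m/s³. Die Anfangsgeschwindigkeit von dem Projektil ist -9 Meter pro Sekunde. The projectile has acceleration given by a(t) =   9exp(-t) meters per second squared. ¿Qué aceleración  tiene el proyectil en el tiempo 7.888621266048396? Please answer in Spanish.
De la ecuación de la aceleración a(t) = 9·exp(-t), sustituimos t = 7.888621266048396 para obtener a = 0.00337487602484302.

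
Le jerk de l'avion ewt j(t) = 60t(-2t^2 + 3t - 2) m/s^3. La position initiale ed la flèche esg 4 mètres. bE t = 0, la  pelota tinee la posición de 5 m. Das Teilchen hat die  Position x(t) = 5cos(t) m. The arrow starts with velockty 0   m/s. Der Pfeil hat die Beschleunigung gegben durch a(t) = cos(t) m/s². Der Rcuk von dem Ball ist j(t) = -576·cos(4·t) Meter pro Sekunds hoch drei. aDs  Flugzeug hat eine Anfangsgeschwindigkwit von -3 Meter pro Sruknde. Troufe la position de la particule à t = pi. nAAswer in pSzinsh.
Usando x(t) = 5·cos(t) y sustituyendo t = pi, encontramos x = -5.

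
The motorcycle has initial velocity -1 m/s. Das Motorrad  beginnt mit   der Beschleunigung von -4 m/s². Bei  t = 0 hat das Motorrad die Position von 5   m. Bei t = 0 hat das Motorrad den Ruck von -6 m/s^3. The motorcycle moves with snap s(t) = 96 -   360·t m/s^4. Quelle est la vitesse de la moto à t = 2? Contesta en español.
Partiendo del snap s(t) = 96 - 360·t, tomamos 3 antiderivadas. Tomando ∫s(t)dt y aplicando j(0) = -6, encontramos j(t) = -180·t^2 + 96·t - 6. Integrando la sacudida y usando la condición inicial a(0) = -4, obtenemos a(t) = -60·t^3 + 48·t^2 - 6·t - 4. La antiderivada de la aceleración, con v(0) = -1, da la velocidad: v(t) = -15·t^4 + 16·t^3 - 3·t^2 - 4·t - 1. Usando v(t) = -15·t^4 + 16·t^3 - 3·t^2 - 4·t - 1 y sustituyendo t = 2, encontramos v = -133.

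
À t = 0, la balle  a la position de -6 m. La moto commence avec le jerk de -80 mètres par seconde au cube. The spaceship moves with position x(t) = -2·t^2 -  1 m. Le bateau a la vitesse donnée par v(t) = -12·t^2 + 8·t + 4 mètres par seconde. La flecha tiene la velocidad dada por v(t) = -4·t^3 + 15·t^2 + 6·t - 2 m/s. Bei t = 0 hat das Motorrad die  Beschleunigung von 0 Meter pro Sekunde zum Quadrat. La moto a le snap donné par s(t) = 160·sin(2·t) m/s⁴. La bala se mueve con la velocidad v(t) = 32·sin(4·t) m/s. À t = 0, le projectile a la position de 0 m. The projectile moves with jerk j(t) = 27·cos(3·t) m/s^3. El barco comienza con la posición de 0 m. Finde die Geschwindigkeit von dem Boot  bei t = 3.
Aus der Gleichung für die Geschwindigkeit v(t) = -12·t^2 + 8·t + 4, setzen wir t = 3 ein und erhalten v = -80.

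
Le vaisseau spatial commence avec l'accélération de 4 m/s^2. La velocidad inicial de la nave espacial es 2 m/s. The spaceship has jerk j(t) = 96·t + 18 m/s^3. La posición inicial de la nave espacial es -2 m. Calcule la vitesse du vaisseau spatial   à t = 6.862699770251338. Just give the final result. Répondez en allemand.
Die Geschwindigkeit bei t = 6.862699770251338 ist v = 5624.68313385778.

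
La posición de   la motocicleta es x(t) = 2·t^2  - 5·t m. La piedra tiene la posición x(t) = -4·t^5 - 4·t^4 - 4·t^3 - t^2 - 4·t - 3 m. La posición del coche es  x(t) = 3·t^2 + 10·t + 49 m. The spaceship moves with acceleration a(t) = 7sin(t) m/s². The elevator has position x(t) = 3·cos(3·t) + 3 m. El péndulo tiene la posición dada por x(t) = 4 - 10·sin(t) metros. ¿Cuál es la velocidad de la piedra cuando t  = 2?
Partiendo de la posición x(t) = -4·t^5 - 4·t^4 - 4·t^3 - t^2 - 4·t - 3, tomamos 1 derivada. Derivando la posición, obtenemos la velocidad: v(t) = -20·t^4 - 16·t^3 - 12·t^2 - 2·t - 4. De la ecuación de la velocidad v(t) = -20·t^4 - 16·t^3 - 12·t^2 - 2·t - 4, sustituimos t = 2 para obtener v = -504.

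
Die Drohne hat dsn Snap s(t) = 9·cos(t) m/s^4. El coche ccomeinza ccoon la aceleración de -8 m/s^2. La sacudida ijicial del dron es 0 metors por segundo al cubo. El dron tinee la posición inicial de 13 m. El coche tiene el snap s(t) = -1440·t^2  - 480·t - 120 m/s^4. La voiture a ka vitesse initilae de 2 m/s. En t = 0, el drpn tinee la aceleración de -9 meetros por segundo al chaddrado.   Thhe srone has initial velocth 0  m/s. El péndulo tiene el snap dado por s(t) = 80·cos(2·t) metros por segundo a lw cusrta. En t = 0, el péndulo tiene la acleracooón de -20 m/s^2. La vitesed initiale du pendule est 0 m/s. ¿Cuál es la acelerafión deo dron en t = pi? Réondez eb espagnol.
Para resolver esto, necesitamos tomar 2 integrales de nuestra ecuación del snap s(t) = 9·cos(t). Tomando ∫s(t)dt y aplicando j(0) = 0, encontramos j(t) = 9·sin(t). Integrando la sacudida y usando la condición inicial a(0) = -9, obtenemos a(t) = -9·cos(t). Usando a(t) = -9·cos(t) y sustituyendo t = pi, encontramos a = 9.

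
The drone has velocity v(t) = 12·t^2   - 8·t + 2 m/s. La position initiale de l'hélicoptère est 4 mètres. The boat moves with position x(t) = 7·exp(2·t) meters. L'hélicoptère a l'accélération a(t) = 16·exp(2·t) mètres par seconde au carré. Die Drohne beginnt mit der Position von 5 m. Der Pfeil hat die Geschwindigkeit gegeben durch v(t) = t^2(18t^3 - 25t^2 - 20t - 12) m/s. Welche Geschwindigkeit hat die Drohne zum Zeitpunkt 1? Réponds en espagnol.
De la ecuación de la velocidad v(t) = 12·t^2 - 8·t + 2, sustituimos t = 1 para obtener v = 6.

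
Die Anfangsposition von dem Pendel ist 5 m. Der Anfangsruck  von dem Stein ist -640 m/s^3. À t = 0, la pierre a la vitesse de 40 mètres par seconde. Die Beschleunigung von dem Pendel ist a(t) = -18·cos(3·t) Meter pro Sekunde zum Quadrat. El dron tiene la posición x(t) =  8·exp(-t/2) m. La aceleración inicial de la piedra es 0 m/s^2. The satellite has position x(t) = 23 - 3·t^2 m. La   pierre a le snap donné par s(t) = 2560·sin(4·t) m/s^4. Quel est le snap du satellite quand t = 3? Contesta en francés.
Pour résoudre ceci, nous devons prendre 4 dérivées de notre équation de la position x(t) = 23 - 3·t^2. La dérivée de la position donne la vitesse: v(t) = -6·t. En dérivant la vitesse, nous obtenons l'accélération: a(t) = -6. En dérivant l'accélération, nous obtenons le jerk: j(t) = 0. En dérivant le jerk, nous obtenons le snap: s(t) = 0. De l'équation du snap s(t) = 0, nous substituons t = 3 pour obtenir s = 0.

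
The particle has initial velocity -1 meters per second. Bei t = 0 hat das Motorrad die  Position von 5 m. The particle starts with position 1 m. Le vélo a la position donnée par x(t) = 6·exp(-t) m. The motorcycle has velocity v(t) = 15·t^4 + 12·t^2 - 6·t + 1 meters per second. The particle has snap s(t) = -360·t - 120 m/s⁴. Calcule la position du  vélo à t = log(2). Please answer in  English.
From the given position equation x(t) = 6·exp(-t), we substitute t = log(2) to get x = 3.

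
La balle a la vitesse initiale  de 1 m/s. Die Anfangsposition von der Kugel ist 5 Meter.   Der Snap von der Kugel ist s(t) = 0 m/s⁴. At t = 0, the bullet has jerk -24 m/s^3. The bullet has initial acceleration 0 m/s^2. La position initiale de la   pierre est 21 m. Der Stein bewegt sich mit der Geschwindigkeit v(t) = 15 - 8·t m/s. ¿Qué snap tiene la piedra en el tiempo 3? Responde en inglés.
We must differentiate our velocity equation v(t) = 15 - 8·t 3 times. Differentiating velocity, we get acceleration: a(t) = -8. Differentiating acceleration, we get jerk: j(t) = 0. The derivative of jerk gives snap: s(t) = 0. We have snap s(t) = 0. Substituting t = 3: s(3) = 0.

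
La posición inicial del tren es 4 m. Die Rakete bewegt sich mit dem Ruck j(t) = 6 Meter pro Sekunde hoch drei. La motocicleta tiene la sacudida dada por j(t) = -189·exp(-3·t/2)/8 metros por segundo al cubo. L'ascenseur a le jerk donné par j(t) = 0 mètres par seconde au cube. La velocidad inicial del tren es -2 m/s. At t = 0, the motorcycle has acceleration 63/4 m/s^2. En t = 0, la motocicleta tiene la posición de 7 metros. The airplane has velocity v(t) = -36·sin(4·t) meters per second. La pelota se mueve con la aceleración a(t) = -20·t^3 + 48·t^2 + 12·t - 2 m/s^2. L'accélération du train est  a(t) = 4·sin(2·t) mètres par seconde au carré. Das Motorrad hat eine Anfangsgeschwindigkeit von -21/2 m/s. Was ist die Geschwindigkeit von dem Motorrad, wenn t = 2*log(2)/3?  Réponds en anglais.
We need to integrate our jerk equation j(t) = -189·exp(-3·t/2)/8 2 times. The integral of jerk, with a(0) = 63/4, gives acceleration: a(t) = 63·exp(-3·t/2)/4. Integrating acceleration and using the initial condition v(0) = -21/2, we get v(t) = -21·exp(-3·t/2)/2. We have velocity v(t) = -21·exp(-3·t/2)/2. Substituting t = 2*log(2)/3: v(2*log(2)/3) = -21/4.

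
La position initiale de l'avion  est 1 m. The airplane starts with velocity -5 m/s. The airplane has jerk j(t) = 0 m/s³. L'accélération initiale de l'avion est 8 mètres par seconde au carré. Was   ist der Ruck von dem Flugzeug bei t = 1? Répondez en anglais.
From the given jerk equation j(t) = 0, we substitute t = 1 to get j = 0.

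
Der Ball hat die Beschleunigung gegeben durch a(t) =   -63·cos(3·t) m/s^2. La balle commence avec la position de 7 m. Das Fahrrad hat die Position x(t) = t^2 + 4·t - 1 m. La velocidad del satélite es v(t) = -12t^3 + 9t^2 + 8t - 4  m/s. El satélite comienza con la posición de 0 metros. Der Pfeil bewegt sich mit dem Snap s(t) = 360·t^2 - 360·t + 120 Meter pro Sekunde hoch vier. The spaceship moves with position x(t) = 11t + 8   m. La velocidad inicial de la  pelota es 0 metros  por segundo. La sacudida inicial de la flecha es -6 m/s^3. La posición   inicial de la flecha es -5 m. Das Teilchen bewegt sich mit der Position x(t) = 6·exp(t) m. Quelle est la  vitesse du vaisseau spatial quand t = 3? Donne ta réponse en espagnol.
Partiendo de la posición x(t) = 11·t + 8, tomamos 1 derivada. Tomando d/dt de x(t), encontramos v(t) = 11. De la ecuación de la velocidad v(t) = 11, sustituimos t = 3 para obtener v = 11.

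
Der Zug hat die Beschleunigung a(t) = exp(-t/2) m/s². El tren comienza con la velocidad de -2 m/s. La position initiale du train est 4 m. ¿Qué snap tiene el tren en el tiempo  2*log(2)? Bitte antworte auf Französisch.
Nous devons dériver notre équation de l'accélération a(t) = exp(-t/2) 2 fois. En prenant d/dt de a(t), nous trouvons j(t) = -exp(-t/2)/2. En prenant d/dt de j(t), nous trouvons s(t) = exp(-t/2)/4. De l'équation du snap s(t) = exp(-t/2)/4, nous substituons t = 2*log(2) pour obtenir s = 1/8.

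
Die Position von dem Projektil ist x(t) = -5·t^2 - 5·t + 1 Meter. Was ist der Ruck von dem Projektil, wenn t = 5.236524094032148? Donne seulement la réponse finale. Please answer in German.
j(5.236524094032148) = 0.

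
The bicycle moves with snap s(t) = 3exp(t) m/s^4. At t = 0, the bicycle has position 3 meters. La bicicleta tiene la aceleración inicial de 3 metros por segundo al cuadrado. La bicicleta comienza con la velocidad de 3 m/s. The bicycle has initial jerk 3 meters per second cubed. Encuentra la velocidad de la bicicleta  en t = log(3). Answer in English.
We must find the antiderivative of our snap equation s(t) = 3·exp(t) 3 times. Integrating snap and using the initial condition j(0) = 3, we get j(t) = 3·exp(t). Finding the antiderivative of j(t) and using a(0) = 3: a(t) = 3·exp(t). The integral of acceleration is velocity. Using v(0) = 3, we get v(t) = 3·exp(t). From the given velocity equation v(t) = 3·exp(t), we substitute t = log(3) to get v = 9.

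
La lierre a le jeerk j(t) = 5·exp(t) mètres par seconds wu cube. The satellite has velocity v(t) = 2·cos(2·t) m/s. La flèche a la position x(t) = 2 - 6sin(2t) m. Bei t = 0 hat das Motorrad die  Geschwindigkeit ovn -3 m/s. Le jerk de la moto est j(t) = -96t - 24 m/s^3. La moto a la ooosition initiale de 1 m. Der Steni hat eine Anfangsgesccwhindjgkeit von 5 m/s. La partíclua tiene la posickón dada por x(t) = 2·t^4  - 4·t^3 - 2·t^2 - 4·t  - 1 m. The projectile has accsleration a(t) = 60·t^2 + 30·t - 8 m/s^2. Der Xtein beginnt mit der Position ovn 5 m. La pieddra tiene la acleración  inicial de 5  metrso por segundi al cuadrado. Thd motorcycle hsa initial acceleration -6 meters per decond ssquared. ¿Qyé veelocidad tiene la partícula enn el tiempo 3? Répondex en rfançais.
En partant de la position x(t) = 2·t^4 - 4·t^3 - 2·t^2 - 4·t - 1, nous prenons 1 dérivée. La dérivée de la position donne la vitesse: v(t) = 8·t^3 - 12·t^2 - 4·t - 4. De l'équation de la vitesse v(t) = 8·t^3 - 12·t^2 - 4·t - 4, nous substituons t = 3 pour obtenir v = 92.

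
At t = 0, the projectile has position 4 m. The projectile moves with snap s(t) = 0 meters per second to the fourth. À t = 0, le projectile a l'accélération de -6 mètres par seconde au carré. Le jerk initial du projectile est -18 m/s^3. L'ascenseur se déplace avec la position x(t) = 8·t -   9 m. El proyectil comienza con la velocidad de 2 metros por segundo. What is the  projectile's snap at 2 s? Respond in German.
Mit s(t) = 0 und Einsetzen von t = 2, finden wir s = 0.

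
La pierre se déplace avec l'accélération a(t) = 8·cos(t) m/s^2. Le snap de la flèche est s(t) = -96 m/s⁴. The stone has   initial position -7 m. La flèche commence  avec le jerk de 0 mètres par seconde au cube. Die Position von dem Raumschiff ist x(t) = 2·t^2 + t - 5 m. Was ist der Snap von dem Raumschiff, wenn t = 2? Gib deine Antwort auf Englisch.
To solve this, we need to take 4 derivatives of our position equation x(t) = 2·t^2 + t - 5. Differentiating position, we get velocity: v(t) = 4·t + 1. Taking d/dt of v(t), we find a(t) = 4. Taking d/dt of a(t), we find j(t) = 0. The derivative of jerk gives snap: s(t) = 0. We have snap s(t) = 0. Substituting t = 2: s(2) = 0.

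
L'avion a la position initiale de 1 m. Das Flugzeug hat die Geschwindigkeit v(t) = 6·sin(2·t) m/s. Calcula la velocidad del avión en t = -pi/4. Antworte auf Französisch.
De l'équation de la vitesse v(t) = 6·sin(2·t), nous substituons t = -pi/4 pour obtenir v = -6.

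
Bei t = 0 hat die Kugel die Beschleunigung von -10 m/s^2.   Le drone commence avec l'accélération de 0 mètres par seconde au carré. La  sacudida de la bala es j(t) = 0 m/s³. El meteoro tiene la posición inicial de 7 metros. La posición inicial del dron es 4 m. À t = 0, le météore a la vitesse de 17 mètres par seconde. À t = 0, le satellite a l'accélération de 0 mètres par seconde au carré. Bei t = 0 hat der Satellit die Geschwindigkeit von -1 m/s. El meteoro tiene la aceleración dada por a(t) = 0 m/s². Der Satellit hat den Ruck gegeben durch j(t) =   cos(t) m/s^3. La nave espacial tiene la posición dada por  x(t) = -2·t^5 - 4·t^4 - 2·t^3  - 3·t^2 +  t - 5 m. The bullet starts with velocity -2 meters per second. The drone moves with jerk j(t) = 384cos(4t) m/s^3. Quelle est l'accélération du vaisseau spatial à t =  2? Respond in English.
To solve this, we need to take 2 derivatives of our position equation x(t) = -2·t^5 - 4·t^4 - 2·t^3 - 3·t^2 + t - 5. Differentiating position, we get velocity: v(t) = -10·t^4 - 16·t^3 - 6·t^2 - 6·t + 1. The derivative of velocity gives acceleration: a(t) = -40·t^3 - 48·t^2 - 12·t - 6. Using a(t) = -40·t^3 - 48·t^2 - 12·t - 6 and substituting t = 2, we find a = -542.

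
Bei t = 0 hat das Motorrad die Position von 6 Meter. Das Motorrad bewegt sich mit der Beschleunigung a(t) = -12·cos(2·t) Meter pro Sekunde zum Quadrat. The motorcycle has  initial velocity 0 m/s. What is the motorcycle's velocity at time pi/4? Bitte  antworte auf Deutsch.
Wir müssen die Stammfunktion unserer Gleichung für die Beschleunigung a(t) = -12·cos(2·t) 1-mal finden. Durch Integration von der Beschleunigung und Verwendung der Anfangsbedingung v(0) = 0, erhalten wir v(t) = -6·sin(2·t). Aus der Gleichung für die Geschwindigkeit v(t) = -6·sin(2·t), setzen wir t = pi/4 ein und erhalten v = -6.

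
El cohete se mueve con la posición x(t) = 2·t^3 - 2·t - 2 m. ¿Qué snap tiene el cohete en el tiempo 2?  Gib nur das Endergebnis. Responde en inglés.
The snap at t = 2 is s = 0.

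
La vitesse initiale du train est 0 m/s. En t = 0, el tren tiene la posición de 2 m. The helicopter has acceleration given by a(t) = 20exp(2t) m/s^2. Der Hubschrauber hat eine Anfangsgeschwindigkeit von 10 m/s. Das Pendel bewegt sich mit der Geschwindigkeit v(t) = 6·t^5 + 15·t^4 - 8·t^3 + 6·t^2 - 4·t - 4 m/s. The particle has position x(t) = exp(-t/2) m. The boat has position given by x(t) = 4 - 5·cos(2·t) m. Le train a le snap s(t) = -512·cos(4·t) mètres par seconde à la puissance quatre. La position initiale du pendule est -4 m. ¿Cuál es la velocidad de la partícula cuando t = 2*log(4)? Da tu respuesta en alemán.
Ausgehend von der Position x(t) = exp(-t/2), nehmen wir 1 Ableitung. Durch Ableiten von der Position erhalten wir die Geschwindigkeit: v(t) = -exp(-t/2)/2. Wir haben die Geschwindigkeit v(t) = -exp(-t/2)/2. Durch Einsetzen von t = 2*log(4): v(2*log(4)) = -1/8.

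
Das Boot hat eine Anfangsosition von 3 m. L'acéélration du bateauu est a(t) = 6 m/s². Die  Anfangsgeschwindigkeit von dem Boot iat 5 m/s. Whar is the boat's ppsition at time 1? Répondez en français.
En partant de l'accélération a(t) = 6, nous prenons 2 primitives. En prenant ∫a(t)dt et en appliquant v(0) = 5, nous trouvons v(t) = 6·t + 5. En prenant ∫v(t)dt et en appliquant x(0) = 3, nous trouvons x(t) = 3·t^2 + 5·t + 3. Nous avons la position x(t) = 3·t^2 + 5·t + 3. En substituant t = 1: x(1) = 11.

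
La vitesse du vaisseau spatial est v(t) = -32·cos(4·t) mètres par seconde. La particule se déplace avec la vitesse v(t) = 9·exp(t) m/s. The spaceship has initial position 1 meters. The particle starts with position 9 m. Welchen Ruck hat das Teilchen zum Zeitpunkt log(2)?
Um dies zu lösen, müssen wir 2 Ableitungen unserer Gleichung für die Geschwindigkeit v(t) = 9·exp(t) nehmen. Durch Ableiten von der Geschwindigkeit erhalten wir die Beschleunigung: a(t) = 9·exp(t). Durch Ableiten von der Beschleunigung erhalten wir den Ruck: j(t) = 9·exp(t). Mit j(t) = 9·exp(t) und Einsetzen von t = log(2), finden wir j = 18.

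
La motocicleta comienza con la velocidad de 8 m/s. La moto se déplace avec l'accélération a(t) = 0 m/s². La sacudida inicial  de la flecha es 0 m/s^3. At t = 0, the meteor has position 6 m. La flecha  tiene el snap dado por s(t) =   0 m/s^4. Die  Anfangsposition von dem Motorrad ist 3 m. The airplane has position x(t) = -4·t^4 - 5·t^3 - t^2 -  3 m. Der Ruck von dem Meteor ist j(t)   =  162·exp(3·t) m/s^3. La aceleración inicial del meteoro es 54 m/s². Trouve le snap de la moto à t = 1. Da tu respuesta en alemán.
Ausgehend von der Beschleunigung a(t) = 0, nehmen wir 2 Ableitungen. Mit d/dt von a(t) finden wir j(t) = 0. Durch Ableiten von dem Ruck erhalten wir den Snap: s(t) = 0. Wir haben den Snap s(t) = 0. Durch Einsetzen von t = 1: s(1) = 0.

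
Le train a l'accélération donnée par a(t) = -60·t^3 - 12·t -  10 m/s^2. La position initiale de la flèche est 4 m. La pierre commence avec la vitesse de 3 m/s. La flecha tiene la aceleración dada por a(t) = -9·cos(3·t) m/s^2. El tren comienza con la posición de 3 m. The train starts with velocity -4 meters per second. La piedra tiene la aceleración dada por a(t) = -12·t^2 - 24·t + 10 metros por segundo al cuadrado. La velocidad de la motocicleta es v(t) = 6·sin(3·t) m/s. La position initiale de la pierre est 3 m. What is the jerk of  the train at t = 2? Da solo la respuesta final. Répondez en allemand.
j(2) = -732.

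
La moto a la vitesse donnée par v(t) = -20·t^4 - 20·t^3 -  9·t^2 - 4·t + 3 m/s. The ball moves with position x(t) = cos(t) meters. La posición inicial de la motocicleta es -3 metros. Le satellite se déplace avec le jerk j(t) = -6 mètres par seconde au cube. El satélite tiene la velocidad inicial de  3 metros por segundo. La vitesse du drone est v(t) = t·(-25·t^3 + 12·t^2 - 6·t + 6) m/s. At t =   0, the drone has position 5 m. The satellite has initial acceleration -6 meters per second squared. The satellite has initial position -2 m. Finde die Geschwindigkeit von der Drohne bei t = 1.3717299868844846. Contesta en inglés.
We have velocity v(t) = t·(-25·t^3 + 12·t^2 - 6·t + 6). Substituting t = 1.3717299868844846: v(1.3717299868844846) = -60.6007271540937.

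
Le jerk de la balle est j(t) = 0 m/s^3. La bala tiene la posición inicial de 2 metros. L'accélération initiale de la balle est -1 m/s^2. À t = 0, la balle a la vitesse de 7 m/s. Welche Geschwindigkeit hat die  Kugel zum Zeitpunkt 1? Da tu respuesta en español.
Partiendo de la sacudida j(t) = 0, tomamos 2 antiderivadas. La antiderivada de la sacudida, con a(0) = -1, da la aceleración: a(t) = -1. La integral de la aceleración, con v(0) = 7, da la velocidad: v(t) = 7 - t. De la ecuación de la velocidad v(t) = 7 - t, sustituimos t = 1 para obtener v = 6.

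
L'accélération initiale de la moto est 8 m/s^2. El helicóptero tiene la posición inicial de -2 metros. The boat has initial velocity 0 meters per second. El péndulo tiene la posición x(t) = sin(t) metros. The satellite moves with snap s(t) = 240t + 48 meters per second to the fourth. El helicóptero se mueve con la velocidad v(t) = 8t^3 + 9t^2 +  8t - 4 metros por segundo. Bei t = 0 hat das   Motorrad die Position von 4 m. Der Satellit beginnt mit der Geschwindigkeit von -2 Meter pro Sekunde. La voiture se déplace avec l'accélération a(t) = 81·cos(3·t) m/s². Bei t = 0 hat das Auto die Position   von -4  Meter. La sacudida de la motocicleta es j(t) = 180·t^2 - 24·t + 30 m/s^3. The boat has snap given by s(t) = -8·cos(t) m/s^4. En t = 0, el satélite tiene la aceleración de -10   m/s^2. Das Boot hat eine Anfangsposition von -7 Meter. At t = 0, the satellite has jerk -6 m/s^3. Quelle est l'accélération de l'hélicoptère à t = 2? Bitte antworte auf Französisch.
Pour résoudre ceci, nous devons prendre 1 dérivée de notre équation de la vitesse v(t) = 8·t^3 + 9·t^2 + 8·t - 4. En prenant d/dt de v(t), nous trouvons a(t) = 24·t^2 + 18·t + 8. En utilisant a(t) = 24·t^2 + 18·t + 8 et en substituant t = 2, nous trouvons a = 140.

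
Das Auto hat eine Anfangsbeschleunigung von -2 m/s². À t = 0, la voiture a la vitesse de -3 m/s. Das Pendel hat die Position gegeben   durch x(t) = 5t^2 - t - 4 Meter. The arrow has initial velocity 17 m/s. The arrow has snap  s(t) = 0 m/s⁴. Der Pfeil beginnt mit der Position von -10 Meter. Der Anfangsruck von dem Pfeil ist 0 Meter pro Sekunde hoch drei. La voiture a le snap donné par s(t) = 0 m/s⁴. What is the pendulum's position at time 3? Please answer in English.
We have position x(t) = 5·t^2 - t - 4. Substituting t = 3: x(3) = 38.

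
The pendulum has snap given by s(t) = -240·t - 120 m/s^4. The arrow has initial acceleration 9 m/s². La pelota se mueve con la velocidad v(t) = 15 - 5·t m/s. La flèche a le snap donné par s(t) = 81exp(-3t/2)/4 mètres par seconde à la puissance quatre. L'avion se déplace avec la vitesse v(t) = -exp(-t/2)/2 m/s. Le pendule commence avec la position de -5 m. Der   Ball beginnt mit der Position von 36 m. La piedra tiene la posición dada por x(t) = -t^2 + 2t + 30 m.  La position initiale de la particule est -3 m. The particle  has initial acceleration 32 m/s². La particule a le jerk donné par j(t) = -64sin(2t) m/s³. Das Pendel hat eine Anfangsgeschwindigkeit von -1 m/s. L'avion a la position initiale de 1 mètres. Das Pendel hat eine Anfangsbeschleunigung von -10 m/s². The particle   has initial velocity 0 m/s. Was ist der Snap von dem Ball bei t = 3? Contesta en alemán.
Um dies zu lösen, müssen wir 3 Ableitungen unserer Gleichung für die Geschwindigkeit v(t) = 15 - 5·t nehmen. Mit d/dt von v(t) finden wir a(t) = -5. Die Ableitung von der Beschleunigung ergibt den Ruck: j(t) = 0. Durch Ableiten von dem Ruck erhalten wir den Snap: s(t) = 0. Wir haben den Snap s(t) = 0. Durch Einsetzen von t = 3: s(3) = 0.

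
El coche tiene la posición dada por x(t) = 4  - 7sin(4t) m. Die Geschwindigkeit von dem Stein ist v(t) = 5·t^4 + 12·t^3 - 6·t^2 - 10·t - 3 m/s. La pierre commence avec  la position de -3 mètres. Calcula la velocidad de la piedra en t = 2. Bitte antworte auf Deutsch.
Wir haben die Geschwindigkeit v(t) = 5·t^4 + 12·t^3 - 6·t^2 - 10·t - 3. Durch Einsetzen von t = 2: v(2) = 129.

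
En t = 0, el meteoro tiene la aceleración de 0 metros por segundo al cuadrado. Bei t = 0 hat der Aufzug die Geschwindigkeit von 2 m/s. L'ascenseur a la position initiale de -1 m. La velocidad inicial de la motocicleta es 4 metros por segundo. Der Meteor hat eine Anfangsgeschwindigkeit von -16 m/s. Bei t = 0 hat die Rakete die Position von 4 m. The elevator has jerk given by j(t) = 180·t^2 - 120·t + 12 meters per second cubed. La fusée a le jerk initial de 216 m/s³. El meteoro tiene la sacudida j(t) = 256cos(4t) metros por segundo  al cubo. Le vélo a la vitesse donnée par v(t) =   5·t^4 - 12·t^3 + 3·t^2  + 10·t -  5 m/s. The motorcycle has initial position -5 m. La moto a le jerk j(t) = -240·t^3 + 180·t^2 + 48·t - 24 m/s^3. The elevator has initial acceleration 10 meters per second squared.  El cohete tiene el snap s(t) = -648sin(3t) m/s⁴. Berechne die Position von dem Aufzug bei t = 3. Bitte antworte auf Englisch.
We need to integrate our jerk equation j(t) = 180·t^2 - 120·t + 12 3 times. Taking ∫j(t)dt and applying a(0) = 10, we find a(t) = 60·t^3 - 60·t^2 + 12·t + 10. The integral of acceleration is velocity. Using v(0) = 2, we get v(t) = 15·t^4 - 20·t^3 + 6·t^2 + 10·t + 2. Integrating velocity and using the initial condition x(0) = -1, we get x(t) = 3·t^5 - 5·t^4 + 2·t^3 + 5·t^2 + 2·t - 1. We have position x(t) = 3·t^5 - 5·t^4 + 2·t^3 + 5·t^2 + 2·t - 1. Substituting t = 3: x(3) = 428.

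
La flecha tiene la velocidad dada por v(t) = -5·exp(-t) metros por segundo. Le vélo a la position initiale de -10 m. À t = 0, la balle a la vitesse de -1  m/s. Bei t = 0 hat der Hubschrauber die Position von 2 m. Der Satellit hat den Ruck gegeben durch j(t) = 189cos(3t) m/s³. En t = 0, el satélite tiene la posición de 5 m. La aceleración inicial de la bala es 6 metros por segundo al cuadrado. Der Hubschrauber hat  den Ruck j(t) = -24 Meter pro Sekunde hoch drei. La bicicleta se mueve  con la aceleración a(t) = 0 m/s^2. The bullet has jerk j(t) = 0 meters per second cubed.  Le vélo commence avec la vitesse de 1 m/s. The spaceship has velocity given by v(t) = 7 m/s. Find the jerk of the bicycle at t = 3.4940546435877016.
Starting from acceleration a(t) = 0, we take 1 derivative. Differentiating acceleration, we get jerk: j(t) = 0. From the given jerk equation j(t) = 0, we substitute t = 3.4940546435877016 to get j = 0.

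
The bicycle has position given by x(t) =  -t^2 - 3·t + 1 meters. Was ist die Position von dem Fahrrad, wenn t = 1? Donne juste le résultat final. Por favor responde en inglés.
At t = 1, x = -3.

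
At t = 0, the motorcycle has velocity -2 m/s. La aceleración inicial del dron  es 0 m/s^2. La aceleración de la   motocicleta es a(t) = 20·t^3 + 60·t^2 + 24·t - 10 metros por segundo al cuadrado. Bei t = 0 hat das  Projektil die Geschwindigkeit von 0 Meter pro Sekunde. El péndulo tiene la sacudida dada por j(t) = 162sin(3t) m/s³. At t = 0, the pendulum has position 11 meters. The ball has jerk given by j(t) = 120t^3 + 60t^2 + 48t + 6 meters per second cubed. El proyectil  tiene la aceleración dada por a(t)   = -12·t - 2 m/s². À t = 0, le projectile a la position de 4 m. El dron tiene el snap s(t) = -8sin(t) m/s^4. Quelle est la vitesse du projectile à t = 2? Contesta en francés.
Nous devons intégrer notre équation de l'accélération a(t) = -12·t - 2 1 fois. La primitive de l'accélération est la vitesse. En utilisant v(0) = 0, nous obtenons v(t) = 2·t·(-3·t - 1). En utilisant v(t) = 2·t·(-3·t - 1) et en substituant t = 2, nous trouvons v = -28.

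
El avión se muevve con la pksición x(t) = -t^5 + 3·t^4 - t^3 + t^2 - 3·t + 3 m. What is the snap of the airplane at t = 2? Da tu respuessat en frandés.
Nous devons dériver notre équation de la position x(t) = -t^5 + 3·t^4 - t^3 + t^2 - 3·t + 3 4 fois. En prenant d/dt de x(t), nous trouvons v(t) = -5·t^4 + 12·t^3 - 3·t^2 + 2·t - 3. La dérivée de la vitesse donne l'accélération: a(t) = -20·t^3 + 36·t^2 - 6·t + 2. En dérivant l'accélération, nous obtenons le jerk: j(t) = -60·t^2 + 72·t - 6. En dérivant le jerk, nous obtenons le snap: s(t) = 72 - 120·t. De l'équation du snap s(t) = 72 - 120·t, nous substituons t = 2 pour obtenir s = -168.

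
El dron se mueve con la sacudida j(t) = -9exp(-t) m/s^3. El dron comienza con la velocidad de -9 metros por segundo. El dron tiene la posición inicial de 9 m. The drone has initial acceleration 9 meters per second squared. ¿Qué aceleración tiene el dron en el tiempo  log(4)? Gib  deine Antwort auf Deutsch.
Wir müssen unsere Gleichung für den Ruck j(t) = -9·exp(-t) 1-mal integrieren. Das Integral von dem Ruck ist die Beschleunigung. Mit a(0) = 9 erhalten wir a(t) = 9·exp(-t). Wir haben die Beschleunigung a(t) = 9·exp(-t). Durch Einsetzen von t = log(4): a(log(4)) = 9/4.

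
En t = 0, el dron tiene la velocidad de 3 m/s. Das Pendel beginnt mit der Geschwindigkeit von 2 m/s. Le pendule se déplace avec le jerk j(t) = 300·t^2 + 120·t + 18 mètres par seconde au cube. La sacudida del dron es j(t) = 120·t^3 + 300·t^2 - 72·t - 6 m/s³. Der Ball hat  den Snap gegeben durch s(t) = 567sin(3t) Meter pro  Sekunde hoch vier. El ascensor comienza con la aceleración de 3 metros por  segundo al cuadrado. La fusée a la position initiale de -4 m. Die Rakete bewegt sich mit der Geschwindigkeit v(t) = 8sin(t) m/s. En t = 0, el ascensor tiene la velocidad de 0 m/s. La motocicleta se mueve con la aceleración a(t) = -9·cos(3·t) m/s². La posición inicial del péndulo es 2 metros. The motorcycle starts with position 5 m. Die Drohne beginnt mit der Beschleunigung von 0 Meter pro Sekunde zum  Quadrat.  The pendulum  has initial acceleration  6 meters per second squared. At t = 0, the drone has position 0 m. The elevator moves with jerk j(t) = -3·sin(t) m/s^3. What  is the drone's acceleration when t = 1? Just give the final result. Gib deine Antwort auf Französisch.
L'accélération à t = 1 est a = 88.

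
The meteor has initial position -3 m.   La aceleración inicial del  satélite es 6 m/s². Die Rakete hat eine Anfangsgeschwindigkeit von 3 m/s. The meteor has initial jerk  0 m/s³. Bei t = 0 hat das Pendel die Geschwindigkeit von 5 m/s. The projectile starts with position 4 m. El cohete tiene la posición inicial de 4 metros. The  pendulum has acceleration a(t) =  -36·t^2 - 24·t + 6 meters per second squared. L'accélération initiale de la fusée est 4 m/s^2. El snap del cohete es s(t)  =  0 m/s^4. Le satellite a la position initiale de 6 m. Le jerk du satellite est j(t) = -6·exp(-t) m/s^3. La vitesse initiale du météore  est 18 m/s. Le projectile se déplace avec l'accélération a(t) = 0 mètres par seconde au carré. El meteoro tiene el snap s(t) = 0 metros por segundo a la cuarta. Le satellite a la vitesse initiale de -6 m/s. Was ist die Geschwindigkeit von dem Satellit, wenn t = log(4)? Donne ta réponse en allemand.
Ausgehend von dem Ruck j(t) = -6·exp(-t), nehmen wir 2 Integrale. Durch Integration von dem Ruck und Verwendung der Anfangsbedingung a(0) = 6, erhalten wir a(t) = 6·exp(-t). Durch Integration von der Beschleunigung und Verwendung der Anfangsbedingung v(0) = -6, erhalten wir v(t) = -6·exp(-t). Wir haben die Geschwindigkeit v(t) = -6·exp(-t). Durch Einsetzen von t = log(4): v(log(4)) = -3/2.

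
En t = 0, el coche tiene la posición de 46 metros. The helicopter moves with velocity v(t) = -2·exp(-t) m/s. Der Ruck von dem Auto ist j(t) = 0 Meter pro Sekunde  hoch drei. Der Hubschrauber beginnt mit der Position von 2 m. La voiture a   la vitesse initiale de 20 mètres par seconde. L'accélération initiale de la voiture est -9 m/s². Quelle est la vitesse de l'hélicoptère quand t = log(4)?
En utilisant v(t) = -2·exp(-t) et en substituant t = log(4), nous trouvons v = -1/2.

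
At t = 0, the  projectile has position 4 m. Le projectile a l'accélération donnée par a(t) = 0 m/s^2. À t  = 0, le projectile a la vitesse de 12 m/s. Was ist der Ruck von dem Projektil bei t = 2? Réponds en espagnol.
Partiendo de la aceleración a(t) = 0, tomamos 1 derivada. Derivando la aceleración, obtenemos la sacudida: j(t) = 0. Usando j(t) = 0 y sustituyendo t = 2, encontramos j = 0.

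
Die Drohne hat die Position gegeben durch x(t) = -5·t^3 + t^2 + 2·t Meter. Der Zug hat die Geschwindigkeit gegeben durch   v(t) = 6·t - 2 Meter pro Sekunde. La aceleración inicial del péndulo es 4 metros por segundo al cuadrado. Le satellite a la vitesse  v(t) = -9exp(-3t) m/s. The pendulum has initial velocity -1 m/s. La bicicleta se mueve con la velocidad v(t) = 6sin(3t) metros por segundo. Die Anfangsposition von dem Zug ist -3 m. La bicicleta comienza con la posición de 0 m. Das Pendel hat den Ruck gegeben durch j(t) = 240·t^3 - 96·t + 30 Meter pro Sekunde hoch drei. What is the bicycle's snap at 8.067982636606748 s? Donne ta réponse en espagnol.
Partiendo de la velocidad v(t) = 6·sin(3·t), tomamos 3 derivadas. La derivada de la velocidad da la aceleración: a(t) = 18·cos(3·t). Tomando d/dt de a(t), encontramos j(t) = -54·sin(3·t). Tomando d/dt de j(t), encontramos s(t) = -162·cos(3·t). De la ecuación del snap s(t) = -162·cos(3·t), sustituimos t = 8.067982636606748 para obtener s = -97.0057371231727.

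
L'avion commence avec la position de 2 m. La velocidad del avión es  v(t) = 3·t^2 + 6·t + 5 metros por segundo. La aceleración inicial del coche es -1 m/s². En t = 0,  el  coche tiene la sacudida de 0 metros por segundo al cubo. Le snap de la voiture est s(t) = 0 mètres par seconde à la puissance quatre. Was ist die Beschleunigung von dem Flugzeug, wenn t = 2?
Ausgehend von der Geschwindigkeit v(t) = 3·t^2 + 6·t + 5, nehmen wir 1 Ableitung. Mit d/dt von v(t) finden wir a(t) = 6·t + 6. Mit a(t) = 6·t + 6 und Einsetzen von t = 2, finden wir a = 18.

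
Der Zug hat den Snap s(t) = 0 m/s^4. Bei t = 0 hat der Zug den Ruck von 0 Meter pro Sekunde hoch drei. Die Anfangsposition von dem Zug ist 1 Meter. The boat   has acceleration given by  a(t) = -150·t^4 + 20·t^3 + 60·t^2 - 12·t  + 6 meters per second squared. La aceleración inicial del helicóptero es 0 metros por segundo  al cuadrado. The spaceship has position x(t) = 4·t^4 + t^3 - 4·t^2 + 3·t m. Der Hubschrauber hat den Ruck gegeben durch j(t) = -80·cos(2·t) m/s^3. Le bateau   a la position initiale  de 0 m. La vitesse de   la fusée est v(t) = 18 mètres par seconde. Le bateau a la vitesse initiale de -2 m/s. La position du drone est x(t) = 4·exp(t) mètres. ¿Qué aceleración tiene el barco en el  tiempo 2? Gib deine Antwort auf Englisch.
From the given acceleration equation a(t) = -150·t^4 + 20·t^3 + 60·t^2 - 12·t + 6, we substitute t = 2 to get a = -2018.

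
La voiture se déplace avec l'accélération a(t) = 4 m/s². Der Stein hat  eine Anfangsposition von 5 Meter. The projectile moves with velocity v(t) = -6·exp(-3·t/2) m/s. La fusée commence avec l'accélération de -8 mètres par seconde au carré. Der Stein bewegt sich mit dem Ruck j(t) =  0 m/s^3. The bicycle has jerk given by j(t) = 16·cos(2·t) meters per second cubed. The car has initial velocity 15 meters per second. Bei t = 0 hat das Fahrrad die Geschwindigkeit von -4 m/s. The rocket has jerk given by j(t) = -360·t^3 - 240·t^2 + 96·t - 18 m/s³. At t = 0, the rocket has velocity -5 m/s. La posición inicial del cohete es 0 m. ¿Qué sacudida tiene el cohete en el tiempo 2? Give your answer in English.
We have jerk j(t) = -360·t^3 - 240·t^2 + 96·t - 18. Substituting t = 2: j(2) = -3666.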